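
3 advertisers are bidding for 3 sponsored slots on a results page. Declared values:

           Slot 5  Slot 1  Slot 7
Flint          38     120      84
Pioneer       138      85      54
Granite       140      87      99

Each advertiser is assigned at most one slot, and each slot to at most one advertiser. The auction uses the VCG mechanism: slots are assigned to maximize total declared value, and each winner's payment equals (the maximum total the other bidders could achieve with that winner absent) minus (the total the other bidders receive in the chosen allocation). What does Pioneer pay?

Efficient allocation: Flint→Slot 1 ($120), Pioneer→Slot 5 ($138), Granite→Slot 7 ($99); total welfare W = $357.
Pioneer receives Slot 5 at value $138, so the others get W − 138 = $219.
Without Pioneer: best allocation of the remaining 2 bidders over all 3 slots is Flint→Slot 1 ($120), Granite→Slot 5 ($140), total $260.
VCG payment = (others' best without Pioneer) − (others' welfare with Pioneer) = 260 − 219 = $41.

Pioneer pays $41.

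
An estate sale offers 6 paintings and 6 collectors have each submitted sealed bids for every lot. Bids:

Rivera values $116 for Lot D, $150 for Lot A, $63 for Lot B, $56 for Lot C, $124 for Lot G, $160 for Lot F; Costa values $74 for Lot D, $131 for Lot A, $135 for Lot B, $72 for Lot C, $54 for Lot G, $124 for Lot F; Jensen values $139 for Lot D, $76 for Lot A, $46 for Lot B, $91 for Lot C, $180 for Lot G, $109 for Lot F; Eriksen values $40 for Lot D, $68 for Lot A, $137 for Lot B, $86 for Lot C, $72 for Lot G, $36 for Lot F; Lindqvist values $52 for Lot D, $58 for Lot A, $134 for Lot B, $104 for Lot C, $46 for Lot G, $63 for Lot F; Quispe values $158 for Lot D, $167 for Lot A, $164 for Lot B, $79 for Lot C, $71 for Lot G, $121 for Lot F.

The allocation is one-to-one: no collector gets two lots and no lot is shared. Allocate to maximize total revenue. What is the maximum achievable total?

Max total: $870

Treat this as an assignment problem: match each collector to one lot.
Optimal: Rivera→Lot F ($160), Costa→Lot A ($131), Jensen→Lot G ($180), Eriksen→Lot B ($137), Lindqvist→Lot C ($104), Quispe→Lot D ($158) — total 160+131+180+137+104+158 = $870.
Column-greedy (each lot in turn goes to its best remaining collector) gives $853, worse by 17.
No other one-to-one assignment exceeds $870.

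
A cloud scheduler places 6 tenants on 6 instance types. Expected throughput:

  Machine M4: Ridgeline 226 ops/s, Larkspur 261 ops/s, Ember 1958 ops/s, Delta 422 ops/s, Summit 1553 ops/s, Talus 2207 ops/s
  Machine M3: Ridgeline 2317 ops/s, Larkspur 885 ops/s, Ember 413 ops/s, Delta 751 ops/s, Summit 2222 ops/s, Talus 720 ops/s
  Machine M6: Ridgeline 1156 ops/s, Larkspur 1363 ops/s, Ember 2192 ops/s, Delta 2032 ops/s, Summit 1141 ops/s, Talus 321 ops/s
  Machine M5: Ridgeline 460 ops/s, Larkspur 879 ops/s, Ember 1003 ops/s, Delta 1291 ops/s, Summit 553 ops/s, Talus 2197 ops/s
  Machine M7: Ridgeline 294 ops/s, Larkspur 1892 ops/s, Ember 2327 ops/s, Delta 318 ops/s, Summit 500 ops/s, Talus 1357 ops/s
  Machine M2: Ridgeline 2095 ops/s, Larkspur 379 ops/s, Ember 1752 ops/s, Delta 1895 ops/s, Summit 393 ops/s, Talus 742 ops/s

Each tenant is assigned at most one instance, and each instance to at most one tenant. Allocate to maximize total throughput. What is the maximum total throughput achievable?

Treat this as an assignment problem: match each tenant to one instance.
Optimal: Ridgeline→Machine M2 (2095 ops/s), Larkspur→Machine M7 (1892 ops/s), Ember→Machine M4 (1958 ops/s), Delta→Machine M6 (2032 ops/s), Summit→Machine M3 (2222 ops/s), Talus→Machine M5 (2197 ops/s) — total 2095+1892+1958+2032+2222+2197 = 12396 ops/s.
Max-entry greedy (repeatedly take the single best remaining cell) gives 10155 ops/s, worse by 2241.
Next-best assignment: Ridgeline→Machine M3, Larkspur→Machine M7, Ember→Machine M6, Delta→Machine M2, Summit→Machine M4, Talus→Machine M5 = 12046 ops/s.
Swapping Summit↔Ember (Summit→Machine M4 1553 ops/s, Ember→Machine M3 413 ops/s) loses 2214.

Maximum total: 12396 ops/s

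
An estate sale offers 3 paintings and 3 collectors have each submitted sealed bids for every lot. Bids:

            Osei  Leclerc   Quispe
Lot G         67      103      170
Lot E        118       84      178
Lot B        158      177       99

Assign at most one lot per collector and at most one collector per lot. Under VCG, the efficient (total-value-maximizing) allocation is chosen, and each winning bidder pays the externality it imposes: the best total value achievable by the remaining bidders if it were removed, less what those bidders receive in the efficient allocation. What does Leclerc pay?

Leclerc pays $48.

Efficient allocation: Osei→Lot E ($118), Leclerc→Lot B ($177), Quispe→Lot G ($170); total welfare W = $465.
Leclerc receives Lot B at value $177, so the others get W − 177 = $288.
Without Leclerc: best allocation of the remaining 2 bidders over all 3 lots is Osei→Lot B ($158), Quispe→Lot E ($178), total $336.
VCG payment = (others' best without Leclerc) − (others' welfare with Leclerc) = 336 − 288 = $48.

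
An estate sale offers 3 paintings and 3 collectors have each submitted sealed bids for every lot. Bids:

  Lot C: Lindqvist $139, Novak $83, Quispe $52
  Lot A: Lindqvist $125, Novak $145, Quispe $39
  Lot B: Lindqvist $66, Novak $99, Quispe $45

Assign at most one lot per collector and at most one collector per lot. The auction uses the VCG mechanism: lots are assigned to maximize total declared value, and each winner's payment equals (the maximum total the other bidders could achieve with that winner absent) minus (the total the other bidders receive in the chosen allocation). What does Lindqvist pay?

Lindqvist pays $7.

Efficient allocation: Lindqvist→Lot C ($139), Novak→Lot A ($145), Quispe→Lot B ($45); total welfare W = $329.
Lindqvist receives Lot C at value $139, so the others get W − 139 = $190.
Without Lindqvist: best allocation of the remaining 2 bidders over all 3 lots is Novak→Lot A ($145), Quispe→Lot C ($52), total $197.
VCG payment = (others' best without Lindqvist) − (others' welfare with Lindqvist) = 197 − 190 = $7.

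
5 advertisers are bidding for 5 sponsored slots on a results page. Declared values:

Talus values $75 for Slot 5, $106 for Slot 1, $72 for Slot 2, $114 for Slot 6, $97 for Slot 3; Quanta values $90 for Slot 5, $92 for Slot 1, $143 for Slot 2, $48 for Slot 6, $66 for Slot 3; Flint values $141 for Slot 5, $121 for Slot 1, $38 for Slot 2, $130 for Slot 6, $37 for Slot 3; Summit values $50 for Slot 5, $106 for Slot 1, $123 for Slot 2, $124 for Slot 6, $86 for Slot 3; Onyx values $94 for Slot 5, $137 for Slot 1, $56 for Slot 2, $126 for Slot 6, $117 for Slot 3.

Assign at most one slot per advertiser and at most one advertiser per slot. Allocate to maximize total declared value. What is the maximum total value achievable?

Optimal: Talus→Slot 3 ($97), Quanta→Slot 2 ($143), Flint→Slot 5 ($141), Summit→Slot 6 ($124), Onyx→Slot 1 ($137) — total 97+143+141+124+137 = $642.
Row-greedy (each advertiser in turn takes its best remaining slot) gives $621, worse by 21.
Every other assignment is strictly worse.

Max total: $642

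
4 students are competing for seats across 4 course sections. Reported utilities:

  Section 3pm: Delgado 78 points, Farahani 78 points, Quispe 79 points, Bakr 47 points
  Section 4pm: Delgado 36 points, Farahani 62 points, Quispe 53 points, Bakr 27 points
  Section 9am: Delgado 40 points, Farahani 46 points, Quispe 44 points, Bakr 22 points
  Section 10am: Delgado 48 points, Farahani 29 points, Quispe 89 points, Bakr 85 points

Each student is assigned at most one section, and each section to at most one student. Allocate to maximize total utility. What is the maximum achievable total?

Optimal: Delgado→Section 3pm (78 points), Farahani→Section 4pm (62 points), Quispe→Section 9am (44 points), Bakr→Section 10am (85 points) — total 78+62+44+85 = 269 points.
Column-greedy (each section in turn goes to its best remaining student) gives 266 points, worse by 3.
Next-best assignment: Delgado→Section 9am, Farahani→Section 4pm, Quispe→Section 3pm, Bakr→Section 10am = 266 points.
Swapping Quispe↔Farahani (Quispe→Section 4pm 53 points, Farahani→Section 9am 46 points) loses 7.
Every other assignment is strictly worse.

Maximum total: 269 points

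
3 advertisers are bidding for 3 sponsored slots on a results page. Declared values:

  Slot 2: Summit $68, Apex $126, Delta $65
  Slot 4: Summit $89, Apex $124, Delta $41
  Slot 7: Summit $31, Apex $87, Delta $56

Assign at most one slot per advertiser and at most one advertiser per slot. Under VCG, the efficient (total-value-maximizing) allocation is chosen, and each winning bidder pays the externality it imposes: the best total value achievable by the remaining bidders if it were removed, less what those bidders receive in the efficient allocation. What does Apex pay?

Apex pays $9.

Efficient allocation: Summit→Slot 4 ($89), Apex→Slot 2 ($126), Delta→Slot 7 ($56); total welfare W = $271.
Apex receives Slot 2 at value $126, so the others get W − 126 = $145.
Without Apex: best allocation of the remaining 2 bidders over all 3 slots is Summit→Slot 4 ($89), Delta→Slot 2 ($65), total $154.
VCG payment = (others' best without Apex) − (others' welfare with Apex) = 154 − 145 = $9.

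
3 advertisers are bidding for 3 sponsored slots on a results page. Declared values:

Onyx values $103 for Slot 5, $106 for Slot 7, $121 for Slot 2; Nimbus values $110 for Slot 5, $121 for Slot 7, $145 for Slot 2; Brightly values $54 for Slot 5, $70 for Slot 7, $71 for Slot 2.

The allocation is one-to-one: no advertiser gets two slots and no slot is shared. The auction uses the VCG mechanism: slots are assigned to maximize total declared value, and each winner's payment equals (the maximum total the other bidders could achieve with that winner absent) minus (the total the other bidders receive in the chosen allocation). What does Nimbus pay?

Efficient allocation: Onyx→Slot 5 ($103), Nimbus→Slot 2 ($145), Brightly→Slot 7 ($70); total welfare W = $318.
Nimbus receives Slot 2 at value $145, so the others get W − 145 = $173.
Without Nimbus: best allocation of the remaining 2 bidders over all 3 slots is Onyx→Slot 2 ($121), Brightly→Slot 7 ($70), total $191.
VCG payment = (others' best without Nimbus) − (others' welfare with Nimbus) = 191 − 173 = $18.

Nimbus pays $18.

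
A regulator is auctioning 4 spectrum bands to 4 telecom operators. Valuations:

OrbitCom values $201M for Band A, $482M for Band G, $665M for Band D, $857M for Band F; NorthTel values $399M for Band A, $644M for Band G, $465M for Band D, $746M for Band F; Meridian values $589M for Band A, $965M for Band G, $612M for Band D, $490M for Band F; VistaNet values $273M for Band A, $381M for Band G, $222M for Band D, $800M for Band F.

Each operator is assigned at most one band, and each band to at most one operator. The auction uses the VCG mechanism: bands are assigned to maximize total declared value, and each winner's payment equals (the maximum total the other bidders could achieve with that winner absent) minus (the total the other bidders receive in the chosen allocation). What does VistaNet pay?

Efficient allocation: OrbitCom→Band D ($665M), NorthTel→Band A ($399M), Meridian→Band G ($965M), VistaNet→Band F ($800M); total welfare W = $2829M.
VistaNet receives Band F at value $800M, so the others get W − 800 = $2029M.
Without VistaNet: best allocation of the remaining 3 bidders over all 4 bands is OrbitCom→Band D ($665M), NorthTel→Band F ($746M), Meridian→Band G ($965M), total $2376M.
VCG payment = (others' best without VistaNet) − (others' welfare with VistaNet) = 2376 − 2029 = $347M.

VistaNet pays $347M.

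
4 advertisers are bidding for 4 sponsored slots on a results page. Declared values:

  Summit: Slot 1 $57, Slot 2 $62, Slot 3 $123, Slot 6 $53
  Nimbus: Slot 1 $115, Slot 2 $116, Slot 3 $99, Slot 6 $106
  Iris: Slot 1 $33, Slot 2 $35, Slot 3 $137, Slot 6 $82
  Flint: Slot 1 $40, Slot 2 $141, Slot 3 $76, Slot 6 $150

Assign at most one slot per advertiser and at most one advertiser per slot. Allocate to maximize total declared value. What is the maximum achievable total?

Maximum total: $464

Treat this as an assignment problem: match each advertiser to one slot.
Optimal: Summit→Slot 2 ($62), Nimbus→Slot 1 ($115), Iris→Slot 3 ($137), Flint→Slot 6 ($150) — total 62+115+137+150 = $464.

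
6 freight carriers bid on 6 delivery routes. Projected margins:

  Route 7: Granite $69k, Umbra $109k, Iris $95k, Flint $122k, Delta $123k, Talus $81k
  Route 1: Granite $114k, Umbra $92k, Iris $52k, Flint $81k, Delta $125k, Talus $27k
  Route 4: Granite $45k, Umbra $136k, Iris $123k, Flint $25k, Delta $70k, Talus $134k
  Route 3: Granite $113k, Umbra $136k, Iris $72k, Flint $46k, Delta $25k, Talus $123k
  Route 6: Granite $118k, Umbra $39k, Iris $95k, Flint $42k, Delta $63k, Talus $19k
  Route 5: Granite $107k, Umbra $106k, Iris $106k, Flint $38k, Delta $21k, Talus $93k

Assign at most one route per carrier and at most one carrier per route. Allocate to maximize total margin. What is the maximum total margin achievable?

This is the linear assignment problem.
Optimal: Granite→Route 6 ($118k), Umbra→Route 3 ($136k), Iris→Route 5 ($106k), Flint→Route 7 ($122k), Delta→Route 1 ($125k), Talus→Route 4 ($134k) — total 118+136+106+122+125+134 = $741k.
Max-entry greedy (repeatedly take the single best remaining cell) gives $730k, worse by 11.
Next-best assignment: Granite→Route 6, Umbra→Route 4, Iris→Route 5, Flint→Route 7, Delta→Route 1, Talus→Route 3 = $730k.

Max total: $741k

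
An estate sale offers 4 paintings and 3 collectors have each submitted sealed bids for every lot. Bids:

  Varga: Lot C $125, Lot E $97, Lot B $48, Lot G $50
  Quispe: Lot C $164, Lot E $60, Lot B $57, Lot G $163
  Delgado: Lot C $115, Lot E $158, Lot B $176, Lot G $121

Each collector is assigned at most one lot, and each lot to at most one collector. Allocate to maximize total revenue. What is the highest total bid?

Maximum total: $464

This is the linear assignment problem.
Optimal: Varga→Lot C ($125), Quispe→Lot G ($163), Delgado→Lot B ($176) — total 125+163+176 = $464.
Max-entry greedy (repeatedly take the single best remaining cell) gives $437, worse by 27.
Next-best assignment: Varga→Lot C, Quispe→Lot G, Delgado→Lot E = $446.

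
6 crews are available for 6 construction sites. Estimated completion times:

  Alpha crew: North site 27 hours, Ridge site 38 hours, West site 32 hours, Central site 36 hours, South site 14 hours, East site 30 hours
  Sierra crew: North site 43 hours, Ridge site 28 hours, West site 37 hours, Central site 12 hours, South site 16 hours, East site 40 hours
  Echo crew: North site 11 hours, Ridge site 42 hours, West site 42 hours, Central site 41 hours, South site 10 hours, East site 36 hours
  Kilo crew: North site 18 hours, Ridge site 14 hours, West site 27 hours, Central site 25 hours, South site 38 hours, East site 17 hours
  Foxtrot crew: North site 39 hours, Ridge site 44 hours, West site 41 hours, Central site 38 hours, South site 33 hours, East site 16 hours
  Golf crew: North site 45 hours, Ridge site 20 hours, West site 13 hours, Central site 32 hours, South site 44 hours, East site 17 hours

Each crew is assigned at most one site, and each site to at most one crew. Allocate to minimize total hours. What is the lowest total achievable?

Minimum total: 80 hours

Treat this as an assignment problem: match each crew to one site.
Optimal: Alpha crew→South site (14 hours), Sierra crew→Central site (12 hours), Echo crew→North site (11 hours), Kilo crew→Ridge site (14 hours), Foxtrot crew→East site (16 hours), Golf crew→West site (13 hours) — total 14+12+11+14+16+13 = 80 hours.
Min-entry greedy (repeatedly take the single cheapest remaining cell) gives 92 hours, worse by 12.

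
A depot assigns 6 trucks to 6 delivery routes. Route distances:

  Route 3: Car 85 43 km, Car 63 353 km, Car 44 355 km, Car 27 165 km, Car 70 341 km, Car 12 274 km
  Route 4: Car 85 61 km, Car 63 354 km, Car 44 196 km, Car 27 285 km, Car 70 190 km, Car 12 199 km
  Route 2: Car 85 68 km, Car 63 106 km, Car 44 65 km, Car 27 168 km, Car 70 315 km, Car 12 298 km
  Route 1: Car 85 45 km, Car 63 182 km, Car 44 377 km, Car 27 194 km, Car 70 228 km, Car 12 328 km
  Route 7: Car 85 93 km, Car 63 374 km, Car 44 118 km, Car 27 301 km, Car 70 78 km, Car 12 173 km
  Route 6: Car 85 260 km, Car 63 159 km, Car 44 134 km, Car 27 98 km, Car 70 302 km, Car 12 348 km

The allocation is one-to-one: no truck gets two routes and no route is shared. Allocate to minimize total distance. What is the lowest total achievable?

Optimal: Car 85→Route 3 (43 km), Car 63→Route 1 (182 km), Car 44→Route 2 (65 km), Car 27→Route 6 (98 km), Car 70→Route 7 (78 km), Car 12→Route 4 (199 km) — total 43+182+65+98+78+199 = 665 km.

Minimum total: 665 km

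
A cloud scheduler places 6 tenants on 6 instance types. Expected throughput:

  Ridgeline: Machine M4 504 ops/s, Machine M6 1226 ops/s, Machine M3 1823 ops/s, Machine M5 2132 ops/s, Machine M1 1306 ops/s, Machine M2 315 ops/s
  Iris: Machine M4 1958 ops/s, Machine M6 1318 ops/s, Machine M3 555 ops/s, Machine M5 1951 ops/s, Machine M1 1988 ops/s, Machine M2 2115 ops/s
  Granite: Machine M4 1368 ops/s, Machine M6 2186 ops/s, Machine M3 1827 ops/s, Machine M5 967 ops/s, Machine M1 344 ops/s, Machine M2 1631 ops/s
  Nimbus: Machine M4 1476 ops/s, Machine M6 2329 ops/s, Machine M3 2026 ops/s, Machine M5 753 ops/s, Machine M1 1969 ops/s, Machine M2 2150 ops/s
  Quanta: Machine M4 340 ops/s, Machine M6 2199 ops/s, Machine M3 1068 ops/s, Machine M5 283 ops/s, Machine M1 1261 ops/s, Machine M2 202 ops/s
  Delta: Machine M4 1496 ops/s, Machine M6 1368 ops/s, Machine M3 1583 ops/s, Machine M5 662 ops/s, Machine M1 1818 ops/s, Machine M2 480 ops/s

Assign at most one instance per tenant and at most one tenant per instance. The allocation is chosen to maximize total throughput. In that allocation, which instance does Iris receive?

Iris receives Machine M4.

Optimal: Ridgeline→Machine M5 (2132 ops/s), Iris→Machine M4 (1958 ops/s), Granite→Machine M3 (1827 ops/s), Nimbus→Machine M2 (2150 ops/s), Quanta→Machine M6 (2199 ops/s), Delta→Machine M1 (1818 ops/s) — total 2132+1958+1827+2150+2199+1818 = 12084 ops/s.
Column-greedy (each instance in turn goes to its best remaining tenant) gives 10266 ops/s, worse by 1818.
Every other assignment is strictly worse.
Iris's own top instance is Machine M2 (2115 ops/s), but forcing Iris→Machine M2 and reassigning the rest optimally gives only 11738 ops/s — worse by 346.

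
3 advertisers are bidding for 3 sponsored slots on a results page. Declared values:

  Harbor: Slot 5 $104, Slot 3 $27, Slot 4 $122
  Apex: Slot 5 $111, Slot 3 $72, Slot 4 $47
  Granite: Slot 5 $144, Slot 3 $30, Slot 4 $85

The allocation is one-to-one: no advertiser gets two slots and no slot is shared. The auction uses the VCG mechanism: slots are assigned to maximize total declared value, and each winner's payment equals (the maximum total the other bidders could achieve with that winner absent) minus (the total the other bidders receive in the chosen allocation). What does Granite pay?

Efficient allocation: Harbor→Slot 4 ($122), Apex→Slot 3 ($72), Granite→Slot 5 ($144); total welfare W = $338.
Granite receives Slot 5 at value $144, so the others get W − 144 = $194.
Without Granite: best allocation of the remaining 2 bidders over all 3 slots is Harbor→Slot 4 ($122), Apex→Slot 5 ($111), total $233.
VCG payment = (others' best without Granite) − (others' welfare with Granite) = 233 − 194 = $39.

Granite pays $39.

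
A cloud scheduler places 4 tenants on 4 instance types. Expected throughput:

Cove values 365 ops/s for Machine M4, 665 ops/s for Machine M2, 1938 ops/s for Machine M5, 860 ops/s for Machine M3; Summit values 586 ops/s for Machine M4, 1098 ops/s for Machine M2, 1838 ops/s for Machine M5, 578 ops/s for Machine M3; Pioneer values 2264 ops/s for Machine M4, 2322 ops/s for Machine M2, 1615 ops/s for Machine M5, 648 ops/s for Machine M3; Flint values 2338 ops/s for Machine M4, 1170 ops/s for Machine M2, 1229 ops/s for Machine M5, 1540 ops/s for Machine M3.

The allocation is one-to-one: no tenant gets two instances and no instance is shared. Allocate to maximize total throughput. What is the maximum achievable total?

Maximum total: 7358 ops/s

Optimal: Cove→Machine M3 (860 ops/s), Summit→Machine M5 (1838 ops/s), Pioneer→Machine M2 (2322 ops/s), Flint→Machine M4 (2338 ops/s) — total 860+1838+2322+2338 = 7358 ops/s.
Max-entry greedy (repeatedly take the single best remaining cell) gives 7176 ops/s, worse by 182.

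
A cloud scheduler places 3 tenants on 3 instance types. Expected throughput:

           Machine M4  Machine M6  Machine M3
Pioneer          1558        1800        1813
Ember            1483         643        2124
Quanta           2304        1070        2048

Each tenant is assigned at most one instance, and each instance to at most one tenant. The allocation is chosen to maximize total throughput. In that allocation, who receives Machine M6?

Optimal: Pioneer→Machine M6 (1800 ops/s), Ember→Machine M3 (2124 ops/s), Quanta→Machine M4 (2304 ops/s) — total 1800+2124+2304 = 6228 ops/s.
Row-greedy (each tenant in turn takes its best remaining instance) gives 4366 ops/s, worse by 1862.
Next-best assignment: Pioneer→Machine M6, Ember→Machine M4, Quanta→Machine M3 = 5331 ops/s.
Pioneer's own top instance is Machine M3 (1813 ops/s), but forcing Pioneer→Machine M3 and reassigning the rest optimally gives only 4760 ops/s — worse by 1468.

Pioneer receives Machine M6.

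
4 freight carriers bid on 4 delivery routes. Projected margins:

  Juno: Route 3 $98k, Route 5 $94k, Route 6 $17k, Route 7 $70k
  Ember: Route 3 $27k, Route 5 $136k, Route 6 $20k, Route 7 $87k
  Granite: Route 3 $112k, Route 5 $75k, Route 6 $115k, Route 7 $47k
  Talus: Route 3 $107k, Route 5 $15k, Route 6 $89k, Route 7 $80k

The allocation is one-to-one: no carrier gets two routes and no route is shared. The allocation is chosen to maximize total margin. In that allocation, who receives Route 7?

Talus receives Route 7.

This is a one-to-one assignment (maximum-weight bipartite matching).
Optimal: Juno→Route 3 ($98k), Ember→Route 5 ($136k), Granite→Route 6 ($115k), Talus→Route 7 ($80k) — total 98+136+115+80 = $429k.
Column-greedy (each route in turn goes to its best remaining carrier) gives $407k, worse by 22.
Next-best assignment: Juno→Route 7, Ember→Route 5, Granite→Route 6, Talus→Route 3 = $428k.
Swapping Juno↔Talus (Juno→Route 7 $70k, Talus→Route 3 $107k) loses 1.
No other one-to-one assignment exceeds $429k.
Talus's own top route is Route 3 ($107k), but forcing Talus→Route 3 and reassigning the rest optimally gives only $428k — worse by 1.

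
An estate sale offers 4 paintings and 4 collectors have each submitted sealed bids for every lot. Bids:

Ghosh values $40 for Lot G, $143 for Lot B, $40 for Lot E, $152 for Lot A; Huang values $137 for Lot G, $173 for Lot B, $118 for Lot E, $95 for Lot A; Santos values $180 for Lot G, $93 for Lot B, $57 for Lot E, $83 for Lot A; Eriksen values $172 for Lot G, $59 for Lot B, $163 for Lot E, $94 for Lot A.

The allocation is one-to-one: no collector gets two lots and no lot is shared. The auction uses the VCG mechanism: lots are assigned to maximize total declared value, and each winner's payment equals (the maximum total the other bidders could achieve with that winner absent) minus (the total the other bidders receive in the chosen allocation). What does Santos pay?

Efficient allocation: Ghosh→Lot A ($152), Huang→Lot B ($173), Santos→Lot G ($180), Eriksen→Lot E ($163); total welfare W = $668.
Santos receives Lot G at value $180, so the others get W − 180 = $488.
Without Santos: best allocation of the remaining 3 bidders over all 4 lots is Ghosh→Lot A ($152), Huang→Lot B ($173), Eriksen→Lot G ($172), total $497.
VCG payment = (others' best without Santos) − (others' welfare with Santos) = 497 − 488 = $9.

Santos pays $9.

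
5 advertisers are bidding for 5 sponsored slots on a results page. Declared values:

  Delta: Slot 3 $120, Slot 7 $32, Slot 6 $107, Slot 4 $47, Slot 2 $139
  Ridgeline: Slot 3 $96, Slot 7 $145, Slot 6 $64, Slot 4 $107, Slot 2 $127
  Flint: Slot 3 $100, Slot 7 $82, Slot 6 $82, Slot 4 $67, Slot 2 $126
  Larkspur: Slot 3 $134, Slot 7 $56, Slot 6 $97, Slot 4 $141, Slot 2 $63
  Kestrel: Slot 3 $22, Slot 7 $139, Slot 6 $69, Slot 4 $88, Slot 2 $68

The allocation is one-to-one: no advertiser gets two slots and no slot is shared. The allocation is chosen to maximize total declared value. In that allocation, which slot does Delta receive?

Delta receives Slot 6.

Optimal: Delta→Slot 6 ($107), Ridgeline→Slot 2 ($127), Flint→Slot 3 ($100), Larkspur→Slot 4 ($141), Kestrel→Slot 7 ($139) — total 107+127+100+141+139 = $614.
Max-entry greedy (repeatedly take the single best remaining cell) gives $594, worse by 20.
Every other assignment is strictly worse.
Delta's own top slot is Slot 2 ($139), but forcing Delta→Slot 2 and reassigning the rest optimally gives only $601 — worse by 13.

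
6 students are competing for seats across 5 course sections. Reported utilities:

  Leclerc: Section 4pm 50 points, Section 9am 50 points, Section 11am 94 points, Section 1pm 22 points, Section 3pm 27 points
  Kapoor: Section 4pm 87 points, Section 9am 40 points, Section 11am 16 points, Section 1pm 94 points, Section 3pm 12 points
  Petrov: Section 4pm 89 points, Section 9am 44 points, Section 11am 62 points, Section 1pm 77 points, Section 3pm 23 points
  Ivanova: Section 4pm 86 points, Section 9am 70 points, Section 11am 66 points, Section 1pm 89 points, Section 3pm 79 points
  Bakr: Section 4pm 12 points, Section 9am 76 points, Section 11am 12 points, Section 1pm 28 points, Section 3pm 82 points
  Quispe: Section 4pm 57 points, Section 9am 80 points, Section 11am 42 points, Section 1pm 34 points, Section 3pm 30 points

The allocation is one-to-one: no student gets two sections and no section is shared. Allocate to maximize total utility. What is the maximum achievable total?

Optimal: Petrov→Section 4pm (89 points), Quispe→Section 9am (80 points), Leclerc→Section 11am (94 points), Kapoor→Section 1pm (94 points), Bakr→Section 3pm (82 points) — total 89+80+94+94+82 = 439 points.
Row-greedy (each student in turn takes its best remaining section) gives 432 points, worse by 7.
Swapping Leclerc↔Kapoor (Leclerc→Section 1pm 22 points, Kapoor→Section 11am 16 points) loses 150.

Max total: 439 points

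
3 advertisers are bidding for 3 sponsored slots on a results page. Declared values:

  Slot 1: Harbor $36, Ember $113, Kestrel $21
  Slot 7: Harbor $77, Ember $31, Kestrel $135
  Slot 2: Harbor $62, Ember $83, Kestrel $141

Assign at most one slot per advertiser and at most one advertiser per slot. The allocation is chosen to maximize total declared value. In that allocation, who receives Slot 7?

This is the linear assignment problem.
Optimal: Harbor→Slot 7 ($77), Ember→Slot 1 ($113), Kestrel→Slot 2 ($141) — total 77+113+141 = $331.
Column-greedy (each slot in turn goes to its best remaining advertiser) gives $310, worse by 21.
Next-best assignment: Harbor→Slot 2, Ember→Slot 1, Kestrel→Slot 7 = $310.

Harbor receives Slot 7.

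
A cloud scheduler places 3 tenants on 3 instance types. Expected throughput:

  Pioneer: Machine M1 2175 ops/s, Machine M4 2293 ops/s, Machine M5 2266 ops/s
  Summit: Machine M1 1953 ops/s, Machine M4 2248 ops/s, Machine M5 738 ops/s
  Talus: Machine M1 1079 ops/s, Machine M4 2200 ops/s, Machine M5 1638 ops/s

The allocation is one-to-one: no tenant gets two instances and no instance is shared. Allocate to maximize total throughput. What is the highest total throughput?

Maximum total: 6419 ops/s

Treat this as an assignment problem: match each tenant to one instance.
Optimal: Pioneer→Machine M5 (2266 ops/s), Summit→Machine M1 (1953 ops/s), Talus→Machine M4 (2200 ops/s) — total 2266+1953+2200 = 6419 ops/s.
Column-greedy (each instance in turn goes to its best remaining tenant) gives 6061 ops/s, worse by 358.
Next-best assignment: Pioneer→Machine M1, Summit→Machine M4, Talus→Machine M5 = 6061 ops/s.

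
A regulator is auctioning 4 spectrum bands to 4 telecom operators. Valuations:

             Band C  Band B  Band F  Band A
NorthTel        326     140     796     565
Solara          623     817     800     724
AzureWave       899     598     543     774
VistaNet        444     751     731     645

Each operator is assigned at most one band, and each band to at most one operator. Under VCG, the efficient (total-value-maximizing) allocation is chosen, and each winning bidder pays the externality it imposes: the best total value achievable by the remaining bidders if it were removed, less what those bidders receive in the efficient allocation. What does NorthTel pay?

Efficient allocation: NorthTel→Band F ($796M), Solara→Band A ($724M), AzureWave→Band C ($899M), VistaNet→Band B ($751M); total welfare W = $3170M.
NorthTel receives Band F at value $796M, so the others get W − 796 = $2374M.
Without NorthTel: best allocation of the remaining 3 bidders over all 4 bands is Solara→Band F ($800M), AzureWave→Band C ($899M), VistaNet→Band B ($751M), total $2450M.
VCG payment = (others' best without NorthTel) − (others' welfare with NorthTel) = 2450 − 2374 = $76M.

NorthTel pays $76M.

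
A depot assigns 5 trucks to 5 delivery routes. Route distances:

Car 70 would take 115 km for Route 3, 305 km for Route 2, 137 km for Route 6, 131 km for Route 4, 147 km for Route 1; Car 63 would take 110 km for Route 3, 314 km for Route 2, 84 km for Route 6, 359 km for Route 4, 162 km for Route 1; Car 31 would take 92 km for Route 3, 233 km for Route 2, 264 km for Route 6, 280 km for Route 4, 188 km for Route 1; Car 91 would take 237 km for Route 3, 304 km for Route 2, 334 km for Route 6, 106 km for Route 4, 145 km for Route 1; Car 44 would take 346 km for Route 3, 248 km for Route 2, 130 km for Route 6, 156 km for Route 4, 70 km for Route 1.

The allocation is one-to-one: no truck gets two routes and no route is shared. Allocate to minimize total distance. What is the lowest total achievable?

This is the linear assignment problem.
Optimal: Car 70→Route 3 (115 km), Car 63→Route 6 (84 km), Car 31→Route 2 (233 km), Car 91→Route 4 (106 km), Car 44→Route 1 (70 km) — total 115+84+233+106+70 = 608 km.
Min-entry greedy (repeatedly take the single cheapest remaining cell) gives 657 km, worse by 49.
No other one-to-one assignment undercuts 608 km.

Minimum total: 608 km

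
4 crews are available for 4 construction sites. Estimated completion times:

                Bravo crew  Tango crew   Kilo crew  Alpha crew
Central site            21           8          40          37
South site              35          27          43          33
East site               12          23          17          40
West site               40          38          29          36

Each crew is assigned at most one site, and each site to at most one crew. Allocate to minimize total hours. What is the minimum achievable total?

Min total: 82 hours

Optimal: Bravo crew→East site (12 hours), Tango crew→Central site (8 hours), Kilo crew→West site (29 hours), Alpha crew→South site (33 hours) — total 12+8+29+33 = 82 hours.
No other one-to-one assignment undercuts 82 hours.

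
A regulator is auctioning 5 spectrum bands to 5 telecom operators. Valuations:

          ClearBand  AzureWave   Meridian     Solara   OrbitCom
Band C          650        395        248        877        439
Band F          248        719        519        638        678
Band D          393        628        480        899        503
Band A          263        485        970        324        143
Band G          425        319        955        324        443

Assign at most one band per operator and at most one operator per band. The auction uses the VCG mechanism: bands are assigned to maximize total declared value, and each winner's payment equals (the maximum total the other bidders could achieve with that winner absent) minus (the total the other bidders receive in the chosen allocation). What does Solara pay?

Solara pays $144M.

Efficient allocation: ClearBand→Band C ($650M), AzureWave→Band F ($719M), Meridian→Band A ($970M), Solara→Band D ($899M), OrbitCom→Band G ($443M); total welfare W = $3681M.
Solara receives Band D at value $899M, so the others get W − 899 = $2782M.
Without Solara: best allocation of the remaining 4 bidders over all 5 bands is ClearBand→Band C ($650M), AzureWave→Band D ($628M), Meridian→Band A ($970M), OrbitCom→Band F ($678M), total $2926M.
VCG payment = (others' best without Solara) − (others' welfare with Solara) = 2926 − 2782 = $144M.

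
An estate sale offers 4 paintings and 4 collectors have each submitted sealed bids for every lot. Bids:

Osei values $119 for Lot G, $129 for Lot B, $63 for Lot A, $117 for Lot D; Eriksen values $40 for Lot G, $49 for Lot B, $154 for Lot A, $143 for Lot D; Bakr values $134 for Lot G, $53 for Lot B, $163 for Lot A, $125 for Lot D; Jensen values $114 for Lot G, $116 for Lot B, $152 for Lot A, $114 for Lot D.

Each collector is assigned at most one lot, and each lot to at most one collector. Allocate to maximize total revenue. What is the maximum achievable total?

Max total: $558

Optimal: Osei→Lot B ($129), Eriksen→Lot D ($143), Bakr→Lot G ($134), Jensen→Lot A ($152) — total 129+143+134+152 = $558.
Column-greedy (each lot in turn goes to its best remaining collector) gives $531, worse by 27.
Next-best assignment: Osei→Lot B, Eriksen→Lot D, Bakr→Lot A, Jensen→Lot G = $549.
Swapping Jensen↔Eriksen (Jensen→Lot D $114, Eriksen→Lot A $154) loses 27.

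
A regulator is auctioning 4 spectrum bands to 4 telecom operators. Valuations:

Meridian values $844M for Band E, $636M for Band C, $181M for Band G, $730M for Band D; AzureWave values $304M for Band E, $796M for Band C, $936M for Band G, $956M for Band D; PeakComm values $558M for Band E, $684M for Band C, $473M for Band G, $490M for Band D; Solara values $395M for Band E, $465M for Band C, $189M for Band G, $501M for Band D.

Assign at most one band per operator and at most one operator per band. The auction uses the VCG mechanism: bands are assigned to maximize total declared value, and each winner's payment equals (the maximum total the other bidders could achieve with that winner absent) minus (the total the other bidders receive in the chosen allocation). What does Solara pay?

Efficient allocation: Meridian→Band E ($844M), AzureWave→Band G ($936M), PeakComm→Band C ($684M), Solara→Band D ($501M); total welfare W = $2965M.
Solara receives Band D at value $501M, so the others get W − 501 = $2464M.
Without Solara: best allocation of the remaining 3 bidders over all 4 bands is Meridian→Band E ($844M), AzureWave→Band D ($956M), PeakComm→Band C ($684M), total $2484M.
VCG payment = (others' best without Solara) − (others' welfare with Solara) = 2484 − 2464 = $20M.

Solara pays $20M.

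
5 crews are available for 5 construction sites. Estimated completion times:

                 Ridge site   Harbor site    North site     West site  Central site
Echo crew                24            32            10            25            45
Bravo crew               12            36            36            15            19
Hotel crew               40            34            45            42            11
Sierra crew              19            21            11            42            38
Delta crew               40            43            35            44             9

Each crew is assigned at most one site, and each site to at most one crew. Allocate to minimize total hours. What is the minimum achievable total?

This is a one-to-one assignment (minimum-cost bipartite matching).
Optimal: Echo crew→North site (10 hours), Bravo crew→West site (15 hours), Hotel crew→Harbor site (34 hours), Sierra crew→Ridge site (19 hours), Delta crew→Central site (9 hours) — total 10+15+34+19+9 = 87 hours.
Row-greedy (each crew in turn takes its cheapest remaining site) gives 98 hours, worse by 11.

Minimum total: 87 hours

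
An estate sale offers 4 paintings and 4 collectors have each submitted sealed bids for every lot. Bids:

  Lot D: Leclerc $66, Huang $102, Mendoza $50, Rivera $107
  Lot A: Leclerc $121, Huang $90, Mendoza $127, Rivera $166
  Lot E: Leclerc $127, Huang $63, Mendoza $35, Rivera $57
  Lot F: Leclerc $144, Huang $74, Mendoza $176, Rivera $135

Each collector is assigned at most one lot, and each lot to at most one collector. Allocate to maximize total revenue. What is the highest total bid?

Optimal: Leclerc→Lot E ($127), Huang→Lot D ($102), Mendoza→Lot F ($176), Rivera→Lot A ($166) — total 127+102+176+166 = $571.
Column-greedy (each lot in turn goes to its best remaining collector) gives $435, worse by 136.

Maximum total: $571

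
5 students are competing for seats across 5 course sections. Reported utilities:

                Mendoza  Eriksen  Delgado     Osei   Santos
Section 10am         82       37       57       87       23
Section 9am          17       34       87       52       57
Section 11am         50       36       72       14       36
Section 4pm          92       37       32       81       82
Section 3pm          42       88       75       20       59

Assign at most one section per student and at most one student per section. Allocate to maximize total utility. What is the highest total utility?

Maximum total: 396 points

This is the linear assignment problem.
Optimal: Mendoza→Section 4pm (92 points), Eriksen→Section 3pm (88 points), Delgado→Section 11am (72 points), Osei→Section 10am (87 points), Santos→Section 9am (57 points) — total 92+88+72+87+57 = 396 points.
Max-entry greedy (repeatedly take the single best remaining cell) gives 390 points, worse by 6.
Swapping Mendoza↔Eriksen (Mendoza→Section 3pm 42 points, Eriksen→Section 4pm 37 points) loses 101.
Every other assignment is strictly worse.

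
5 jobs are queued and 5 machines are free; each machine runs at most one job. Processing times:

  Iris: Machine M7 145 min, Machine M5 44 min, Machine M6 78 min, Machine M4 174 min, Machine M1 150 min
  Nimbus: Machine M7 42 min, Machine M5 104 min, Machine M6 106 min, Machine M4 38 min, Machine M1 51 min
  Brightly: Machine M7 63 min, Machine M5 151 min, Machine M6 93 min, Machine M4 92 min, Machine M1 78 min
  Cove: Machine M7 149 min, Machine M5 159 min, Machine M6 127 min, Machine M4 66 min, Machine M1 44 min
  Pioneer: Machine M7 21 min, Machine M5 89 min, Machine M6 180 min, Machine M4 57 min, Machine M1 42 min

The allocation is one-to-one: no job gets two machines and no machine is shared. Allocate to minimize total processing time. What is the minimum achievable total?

Optimal: Iris→Machine M5 (44 min), Nimbus→Machine M4 (38 min), Brightly→Machine M6 (93 min), Cove→Machine M1 (44 min), Pioneer→Machine M7 (21 min) — total 44+38+93+44+21 = 240 min.
Row-greedy (each job in turn takes its cheapest remaining machine) gives 369 min, worse by 129.
Swapping Pioneer↔Brightly (Pioneer→Machine M6 180 min, Brightly→Machine M7 63 min) adds 129.
No other one-to-one assignment undercuts 240 min.

Min total: 240 min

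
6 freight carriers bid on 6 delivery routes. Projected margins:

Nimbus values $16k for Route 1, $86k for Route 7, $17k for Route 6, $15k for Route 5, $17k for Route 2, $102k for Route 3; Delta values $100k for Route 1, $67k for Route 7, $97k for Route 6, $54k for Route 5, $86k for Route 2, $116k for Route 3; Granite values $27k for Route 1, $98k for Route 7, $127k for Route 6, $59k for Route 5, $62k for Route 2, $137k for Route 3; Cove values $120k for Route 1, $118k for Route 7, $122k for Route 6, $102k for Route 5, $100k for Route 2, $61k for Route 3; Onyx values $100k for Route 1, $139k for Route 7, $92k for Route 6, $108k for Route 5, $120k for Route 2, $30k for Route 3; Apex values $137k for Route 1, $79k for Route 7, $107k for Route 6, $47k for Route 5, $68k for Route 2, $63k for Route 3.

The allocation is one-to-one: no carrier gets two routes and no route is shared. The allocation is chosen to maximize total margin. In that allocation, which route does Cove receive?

This is the linear assignment problem.
Optimal: Nimbus→Route 3 ($102k), Delta→Route 2 ($86k), Granite→Route 6 ($127k), Cove→Route 5 ($102k), Onyx→Route 7 ($139k), Apex→Route 1 ($137k) — total 102+86+127+102+139+137 = $693k.
Row-greedy (each carrier in turn takes its best remaining route) gives $614k, worse by 79.
Checked against all permutations: $693k is optimal.
Cove's own top route is Route 6 ($122k), but forcing Cove→Route 6 and reassigning the rest optimally gives only $676k — worse by 17.

Cove receives Route 5.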